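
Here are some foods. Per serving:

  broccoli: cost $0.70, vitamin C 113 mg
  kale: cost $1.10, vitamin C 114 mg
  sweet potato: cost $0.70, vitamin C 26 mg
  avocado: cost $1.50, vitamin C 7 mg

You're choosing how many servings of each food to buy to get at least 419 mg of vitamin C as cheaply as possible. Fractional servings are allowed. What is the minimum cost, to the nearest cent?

$2.60

Cost per mg of vitamin C: broccoli $0.0062, kale $0.0096, sweet potato $0.0269, avocado $0.2143.
With no serving limits, use only broccoli: 419 mg / 113 mg = 3.708 servings × $0.70 = $2.60.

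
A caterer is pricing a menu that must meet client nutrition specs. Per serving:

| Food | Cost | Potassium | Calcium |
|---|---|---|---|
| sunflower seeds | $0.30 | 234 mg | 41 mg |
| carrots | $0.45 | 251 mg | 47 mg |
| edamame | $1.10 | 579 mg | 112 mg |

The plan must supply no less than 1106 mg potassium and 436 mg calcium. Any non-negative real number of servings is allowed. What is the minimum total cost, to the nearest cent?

$3.19

sunflower seeds only: max(1106/234, 436/41) = 10.63 servings → $3.19.
carrots only: max(1106/251, 436/47) = 9.277 servings → $4.17.
edamame only: max(1106/579, 436/112) = 3.893 servings → $4.28.
sunflower seeds + carrots: intersection lies outside the first quadrant.
sunflower seeds + edamame with both targets exact would need a negative amount; discard.
carrots + edamame with both targets exact would need a negative amount; discard.
So the least-cost plan costs $3.19.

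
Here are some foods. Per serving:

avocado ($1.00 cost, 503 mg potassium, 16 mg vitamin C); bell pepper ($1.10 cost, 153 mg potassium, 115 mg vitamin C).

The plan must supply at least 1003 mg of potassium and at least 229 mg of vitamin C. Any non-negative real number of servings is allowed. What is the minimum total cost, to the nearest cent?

A basic optimal solution has at most two foods positive. Try each food alone and each pair with both targets met exactly.
avocado only: max(1003/503, 229/16) = 14.31 servings → $14.31.
bell pepper only: max(1003/153, 229/115) = 6.556 servings → $7.21.
avocado + bell pepper with both tight: 1.45 servings and 1.79 servings → $3.42.
Cheapest feasible corner: $3.42.

$3.42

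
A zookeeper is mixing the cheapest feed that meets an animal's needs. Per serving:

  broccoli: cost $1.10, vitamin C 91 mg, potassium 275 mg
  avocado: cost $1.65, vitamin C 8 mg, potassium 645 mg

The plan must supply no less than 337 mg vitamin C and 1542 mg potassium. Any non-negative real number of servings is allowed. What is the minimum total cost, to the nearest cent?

$5.38

At the optimum either one food covers both requirements or two foods hit both targets exactly; no other combination can be cheaper.
broccoli only: max(337/91, 1542/275) = 5.607 servings → $6.17.
avocado only: max(337/8, 1542/645) = 42.12 servings → $69.51.
broccoli + avocado with both tight: 3.629 servings and 0.8434 servings → $5.38.
So the least-cost plan costs $5.38.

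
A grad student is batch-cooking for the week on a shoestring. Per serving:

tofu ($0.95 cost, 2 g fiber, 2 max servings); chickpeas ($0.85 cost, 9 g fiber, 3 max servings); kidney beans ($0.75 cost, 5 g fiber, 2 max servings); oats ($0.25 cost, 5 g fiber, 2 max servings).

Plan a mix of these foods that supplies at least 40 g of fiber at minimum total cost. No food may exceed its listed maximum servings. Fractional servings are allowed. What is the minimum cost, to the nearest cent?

$3.50

Cost per g of fiber: oats $0.0500, chickpeas $0.0944, kidney beans $0.1500, tofu $0.4750.
Take 2 servings of oats: +10.0 g fiber for $0.50 (total $0.50, still need 30.0 g).
Take 3 servings of chickpeas: +27.0 g fiber for $2.55 (total $3.05, still need 3.0 g).
Take 0.6 servings of kidney beans: +3.0 g fiber for $0.45 (total $3.50, still need 0.0 g).
Filling from the cheapest source first is optimal under one linear minimum: $3.50.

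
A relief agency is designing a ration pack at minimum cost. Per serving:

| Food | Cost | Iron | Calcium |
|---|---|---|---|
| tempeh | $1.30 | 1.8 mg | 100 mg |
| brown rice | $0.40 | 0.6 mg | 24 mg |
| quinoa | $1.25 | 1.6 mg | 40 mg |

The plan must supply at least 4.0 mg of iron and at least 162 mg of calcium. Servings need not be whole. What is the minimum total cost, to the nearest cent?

$2.67

For a min-cost LP with two ≥-constraints, a basic feasible solution has at most two positive variables.
tempeh only: max(4.0/1.8, 162/100) = 2.222 servings → $2.89.
brown rice only: max(4.0/0.6, 162/24) = 6.75 servings → $2.70.
quinoa only: max(4.0/1.6, 162/40) = 4.05 servings → $5.06.
tempeh + brown rice with both tight: 0.07143 servings and 6.452 servings → $2.67.
tempeh + quinoa with both tight: 1.127 servings and 1.232 servings → $3.01.
brown rice + quinoa with both targets exact would need a negative amount; discard.
So the least-cost plan costs $2.67.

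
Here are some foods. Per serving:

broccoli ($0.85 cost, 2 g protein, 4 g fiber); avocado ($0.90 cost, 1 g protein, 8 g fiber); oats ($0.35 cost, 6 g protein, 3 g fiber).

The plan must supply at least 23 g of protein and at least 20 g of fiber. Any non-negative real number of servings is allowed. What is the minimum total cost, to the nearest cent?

$2.30

With two linear requirements the optimum uses one or two foods; enumerate the corners.
broccoli only: max(23/2, 20/4) = 11.5 servings → $9.78.
avocado only: max(23/1, 20/8) = 23 servings → $20.70.
oats only: max(23/6, 20/3) = 6.667 servings → $2.33.
broccoli + avocado with both targets exact would need a negative amount; discard.
broccoli + oats with both tight: 2.833 servings and 2.889 servings → $3.42.
avocado + oats with both tight: 1.133 servings and 3.644 servings → $2.30.
The minimum over all feasible corners is $2.30.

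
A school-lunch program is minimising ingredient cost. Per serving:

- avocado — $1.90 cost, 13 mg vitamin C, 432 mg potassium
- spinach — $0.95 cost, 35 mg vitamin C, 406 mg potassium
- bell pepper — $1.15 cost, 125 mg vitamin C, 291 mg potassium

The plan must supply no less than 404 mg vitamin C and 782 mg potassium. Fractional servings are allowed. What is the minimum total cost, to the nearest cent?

$3.72

A basic optimal solution has at most two foods positive. Try each food alone and each pair with both targets met exactly.
avocado only: max(404/13, 782/432) = 31.08 servings → $59.05.
spinach only: max(404/35, 782/406) = 11.54 servings → $10.97.
bell pepper only: max(404/125, 782/291) = 3.232 servings → $3.72.
avocado + spinach with both targets exact would need a negative amount; discard.
avocado + bell pepper with both targets exact would need a negative amount; discard.
spinach + bell pepper with both targets exact would need a negative amount; discard.
The minimum over all feasible corners is $3.72.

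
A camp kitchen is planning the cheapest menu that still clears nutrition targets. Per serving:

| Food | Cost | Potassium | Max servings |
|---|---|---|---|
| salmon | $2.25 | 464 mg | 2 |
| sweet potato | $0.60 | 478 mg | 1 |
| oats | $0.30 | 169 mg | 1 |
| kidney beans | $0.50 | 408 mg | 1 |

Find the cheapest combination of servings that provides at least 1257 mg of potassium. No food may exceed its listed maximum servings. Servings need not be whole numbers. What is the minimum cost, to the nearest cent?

$2.38

Cost per mg of potassium: kidney beans $0.0012, sweet potato $0.0013, oats $0.0018, salmon $0.0048.
Take 1 serving of kidney beans: +408.0 mg potassium for $0.50 (total $0.50, still need 849.0 mg).
Take 1 serving of sweet potato: +478.0 mg potassium for $0.60 (total $1.10, still need 371.0 mg).
Take 1 serving of oats: +169.0 mg potassium for $0.30 (total $1.40, still need 202.0 mg).
Take 0.4353 servings of salmon: +202.0 mg potassium for $0.98 (total $2.38, still need 0.0 mg).
Filling from the cheapest source first is optimal under one linear minimum: $2.38.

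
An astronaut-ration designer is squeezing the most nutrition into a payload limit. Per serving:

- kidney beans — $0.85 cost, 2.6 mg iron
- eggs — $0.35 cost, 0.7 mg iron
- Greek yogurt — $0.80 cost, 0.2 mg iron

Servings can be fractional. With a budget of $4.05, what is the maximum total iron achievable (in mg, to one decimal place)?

12.4 mg

Iron per dollar: kidney beans 3.059, eggs 2, Greek yogurt 0.25.
With no serving limits, spend the whole cost allowance on kidney beans: $4.05 / $0.85 × 2.6 mg = 12.4 mg.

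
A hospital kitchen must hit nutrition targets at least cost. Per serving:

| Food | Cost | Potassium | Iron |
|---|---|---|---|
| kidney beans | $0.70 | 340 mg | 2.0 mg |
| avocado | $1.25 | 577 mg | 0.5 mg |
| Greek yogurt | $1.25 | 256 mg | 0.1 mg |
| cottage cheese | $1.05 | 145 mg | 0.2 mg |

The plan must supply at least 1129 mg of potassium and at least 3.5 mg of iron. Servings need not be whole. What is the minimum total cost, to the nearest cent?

$2.32

Check every corner: each single food scaled to meet both minima, and each pair solved so both constraints bind.
kidney beans only: max(1129/340, 3.5/2.0) = 3.321 servings → $2.32.
avocado only: max(1129/577, 3.5/0.5) = 7 servings → $8.75.
Greek yogurt only: max(1129/256, 3.5/0.1) = 35 servings → $43.75.
cottage cheese only: max(1129/145, 3.5/0.2) = 17.5 servings → $18.38.
kidney beans + avocado with both tight: 1.479 servings and 1.085 servings → $2.39.
kidney beans + Greek yogurt with both tight: 1.638 servings and 2.234 servings → $3.94.
kidney beans + cottage cheese with both tight: 1.269 servings and 4.811 servings → $5.94.
avocado + Greek yogurt with both targets exact would need a negative amount; discard.
avocado + cottage cheese with both targets exact would need a negative amount; discard.
Greek yogurt + cottage cheese with both targets exact would need a negative amount; discard.
So the least-cost plan costs $2.32.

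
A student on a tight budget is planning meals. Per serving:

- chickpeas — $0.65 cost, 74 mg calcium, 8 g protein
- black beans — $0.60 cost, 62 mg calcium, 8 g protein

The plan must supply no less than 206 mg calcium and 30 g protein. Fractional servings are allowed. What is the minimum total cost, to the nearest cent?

An LP optimum is at a vertex; with two nutrient constraints at most two foods are used. Check each candidate.
chickpeas only: max(206/74, 30/8) = 3.75 servings → $2.44.
black beans only: max(206/62, 30/8) = 3.75 servings → $2.25.
chickpeas + black beans: the both-tight solution has a negative serving — not a feasible corner.
So the least-cost plan costs $2.25.

$2.25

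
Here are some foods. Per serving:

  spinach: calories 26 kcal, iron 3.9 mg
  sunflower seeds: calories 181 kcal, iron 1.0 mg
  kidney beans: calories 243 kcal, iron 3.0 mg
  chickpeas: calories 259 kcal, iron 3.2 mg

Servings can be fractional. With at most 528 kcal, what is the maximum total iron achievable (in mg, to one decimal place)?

79.2 mg

Iron per kcal: spinach 0.15, chickpeas 0.01236, kidney beans 0.01235, sunflower seeds 0.005525.
With no serving limits, spend the whole calories allowance on spinach: 528 kcal / 26 kcal × 3.9 mg = 79.2 mg.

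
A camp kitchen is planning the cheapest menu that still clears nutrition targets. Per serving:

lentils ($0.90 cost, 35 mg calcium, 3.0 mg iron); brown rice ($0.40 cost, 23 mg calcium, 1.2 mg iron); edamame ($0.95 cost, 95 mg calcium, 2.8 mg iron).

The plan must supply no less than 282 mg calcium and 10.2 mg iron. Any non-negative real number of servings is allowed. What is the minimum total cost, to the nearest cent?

$3.35

lentils only: max(282/35, 10.2/3.0) = 8.057 servings → $7.25.
brown rice only: max(282/23, 10.2/1.2) = 12.26 servings → $4.90.
edamame only: max(282/95, 10.2/2.8) = 3.643 servings → $3.46.
lentils + brown rice: intersection lies outside the first quadrant.
lentils + edamame with both tight: 0.9594 servings and 2.615 servings → $3.35.
brown rice + edamame with both tight: 3.617 servings and 2.093 servings → $3.43.
So the least-cost plan costs $3.35.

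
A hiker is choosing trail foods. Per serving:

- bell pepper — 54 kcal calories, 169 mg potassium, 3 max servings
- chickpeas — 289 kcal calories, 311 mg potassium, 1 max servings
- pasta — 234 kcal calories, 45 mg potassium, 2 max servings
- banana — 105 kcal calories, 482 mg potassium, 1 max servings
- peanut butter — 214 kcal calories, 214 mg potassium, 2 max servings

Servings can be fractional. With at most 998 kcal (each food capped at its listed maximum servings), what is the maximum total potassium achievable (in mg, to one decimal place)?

Potassium per kcal: banana 4.59, bell pepper 3.13, chickpeas 1.076, peanut butter 1, pasta 0.1923.
Take 1 serving of banana: uses 105 kcal, +482.0 mg potassium (running total 482.0 mg).
Take 3 servings of bell pepper: uses 162 kcal, +507.0 mg potassium (running total 989.0 mg).
Take 1 serving of chickpeas: uses 289 kcal, +311.0 mg potassium (running total 1300.0 mg).
Take 2 servings of peanut butter: uses 428 kcal, +428.0 mg potassium (running total 1728.0 mg).
Take 0.05983 servings of pasta: uses 14 kcal, +2.7 mg potassium (running total 1730.7 mg).
Filling greedily by potassium-per-kcal is optimal for one linear limit, giving 1730.7 mg.

1730.7 mg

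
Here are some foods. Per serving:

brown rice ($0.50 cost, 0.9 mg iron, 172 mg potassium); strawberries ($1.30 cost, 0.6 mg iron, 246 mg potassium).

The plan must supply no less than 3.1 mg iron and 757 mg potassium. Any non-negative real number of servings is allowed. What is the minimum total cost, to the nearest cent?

$2.20

Two binding constraints pin down two serving amounts, so the optimal mix uses at most two foods. The candidates are each food alone (scaled to the tighter of iron/potassium) and each pair with both constraints tight.
brown rice only: max(3.1/0.9, 757/172) = 4.401 servings → $2.20.
strawberries only: max(3.1/0.6, 757/246) = 5.167 servings → $6.72.
brown rice + strawberries with both tight: 2.609 servings and 1.253 servings → $2.93.
Cheapest feasible corner: $2.20.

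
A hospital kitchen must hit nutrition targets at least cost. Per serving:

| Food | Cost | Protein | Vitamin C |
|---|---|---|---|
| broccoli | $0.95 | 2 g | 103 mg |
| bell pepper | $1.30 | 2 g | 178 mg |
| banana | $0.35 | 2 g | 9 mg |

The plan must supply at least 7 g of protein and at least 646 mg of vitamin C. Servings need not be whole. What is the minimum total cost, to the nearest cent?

$4.72

Minimising a linear cost over {protein ≥ 7, vitamin C ≥ 646, servings ≥ 0} — the optimum is at a vertex, using one or two foods.
broccoli only: max(7/2, 646/103) = 6.272 servings → $5.96.
bell pepper only: max(7/2, 646/178) = 3.629 servings → $4.72.
banana only: max(7/2, 646/9) = 71.78 servings → $25.12.
broccoli + bell pepper with both targets exact would need a negative amount; discard.
broccoli + banana: the both-tight solution has a negative serving — not a feasible corner.
bell pepper + banana: the both-tight solution has a negative serving — not a feasible corner.
The minimum over all feasible corners is $4.72.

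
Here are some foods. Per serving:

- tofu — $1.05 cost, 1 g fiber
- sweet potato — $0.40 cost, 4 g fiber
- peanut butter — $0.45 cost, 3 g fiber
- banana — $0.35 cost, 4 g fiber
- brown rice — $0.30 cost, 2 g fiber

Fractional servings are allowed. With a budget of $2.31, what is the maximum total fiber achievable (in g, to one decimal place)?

26.4 g

Fiber per dollar: banana 11.43, sweet potato 10, peanut butter 6.667, brown rice 6.667, tofu 0.9524.
With no serving limits, spend the whole cost allowance on banana: $2.31 / $0.35 × 4 g = 26.4 g.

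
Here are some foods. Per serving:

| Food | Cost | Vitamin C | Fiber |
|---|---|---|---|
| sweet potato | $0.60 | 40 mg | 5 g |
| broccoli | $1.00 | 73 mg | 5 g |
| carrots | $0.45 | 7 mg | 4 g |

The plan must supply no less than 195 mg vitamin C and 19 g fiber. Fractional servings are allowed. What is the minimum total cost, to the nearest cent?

sweet potato only: max(195/40, 19/5) = 4.875 servings → $2.92.
broccoli only: max(195/73, 19/5) = 3.8 servings → $3.80.
carrots only: max(195/7, 19/4) = 27.86 servings → $12.54.
sweet potato + broccoli with both tight: 2.497 servings and 1.303 servings → $2.80.
sweet potato + carrots: intersection lies outside the first quadrant.
broccoli + carrots with both tight: 2.518 servings and 1.603 servings → $3.24.
The minimum over all feasible corners is $2.80.

$2.80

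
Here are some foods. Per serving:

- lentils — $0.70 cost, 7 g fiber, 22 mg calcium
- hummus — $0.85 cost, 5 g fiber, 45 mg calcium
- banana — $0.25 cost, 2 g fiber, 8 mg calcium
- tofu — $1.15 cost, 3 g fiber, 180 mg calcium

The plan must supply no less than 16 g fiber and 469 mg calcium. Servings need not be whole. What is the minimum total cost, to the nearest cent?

$3.69

lentils only: max(16/7, 469/22) = 21.32 servings → $14.92.
hummus only: max(16/5, 469/45) = 10.42 servings → $8.86.
banana only: max(16/2, 469/8) = 58.62 servings → $14.66.
tofu only: max(16/3, 469/180) = 5.333 servings → $6.13.
lentils + hummus: intersection lies outside the first quadrant.
lentils + banana with both targets exact would need a negative amount; discard.
lentils + tofu with both tight: 1.234 servings and 2.455 servings → $3.69.
hummus + banana: intersection lies outside the first quadrant.
hummus + tofu with both tight: 1.925 servings and 2.124 servings → $4.08.
banana + tofu with both tight: 4.384 servings and 2.411 servings → $3.87.
So the least-cost plan costs $3.69.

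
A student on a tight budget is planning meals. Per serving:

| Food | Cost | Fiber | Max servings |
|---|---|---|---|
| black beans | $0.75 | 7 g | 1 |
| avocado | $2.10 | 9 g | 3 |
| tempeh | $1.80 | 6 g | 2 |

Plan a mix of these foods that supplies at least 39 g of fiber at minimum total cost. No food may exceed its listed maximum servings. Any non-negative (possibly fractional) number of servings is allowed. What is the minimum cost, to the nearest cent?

Cost per g of fiber: black beans $0.1071, avocado $0.2333, tempeh $0.3000.
Take 1 serving of black beans: +7.0 g fiber for $0.75 (total $0.75, still need 32.0 g).
Take 3 servings of avocado: +27.0 g fiber for $6.30 (total $7.05, still need 5.0 g).
Take 0.8333 servings of tempeh: +5.0 g fiber for $1.50 (total $8.55, still need 0.0 g).
Greedy by cheapest-per-g is optimal for a single linear constraint, so the minimum cost is $8.55.

$8.55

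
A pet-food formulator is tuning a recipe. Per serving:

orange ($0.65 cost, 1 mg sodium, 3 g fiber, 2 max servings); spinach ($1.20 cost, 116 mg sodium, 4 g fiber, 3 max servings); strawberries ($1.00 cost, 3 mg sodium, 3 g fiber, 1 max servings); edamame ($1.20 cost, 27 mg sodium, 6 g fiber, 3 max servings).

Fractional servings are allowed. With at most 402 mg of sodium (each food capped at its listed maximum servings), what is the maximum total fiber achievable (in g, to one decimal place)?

37.9 g

Fiber per mg sodium: orange 3, strawberries 1, edamame 0.2222, spinach 0.03448.
Take 2 servings of orange: uses 2 mg sodium, +6.0 g fiber (running total 6.0 g).
Take 1 serving of strawberries: uses 3 mg sodium, +3.0 g fiber (running total 9.0 g).
Take 3 servings of edamame: uses 81 mg sodium, +18.0 g fiber (running total 27.0 g).
Take 2.724 servings of spinach: uses 316 mg sodium, +10.9 g fiber (running total 37.9 g).
Filling greedily by fiber-per-mg sodium is optimal for one linear limit, giving 37.9 g.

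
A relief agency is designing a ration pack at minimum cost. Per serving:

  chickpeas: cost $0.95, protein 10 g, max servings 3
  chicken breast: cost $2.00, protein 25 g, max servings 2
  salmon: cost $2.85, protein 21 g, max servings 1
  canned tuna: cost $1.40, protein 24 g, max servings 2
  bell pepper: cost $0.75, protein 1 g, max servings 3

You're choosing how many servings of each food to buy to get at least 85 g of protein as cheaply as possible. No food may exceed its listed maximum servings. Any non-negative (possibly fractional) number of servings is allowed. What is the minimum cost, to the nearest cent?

$5.76

Cost per g of protein: canned tuna $0.0583, chicken breast $0.0800, chickpeas $0.0950, salmon $0.1357, bell pepper $0.7500.
Take 2 servings of canned tuna: +48.0 g protein for $2.80 (total $2.80, still need 37.0 g).
Take 1.48 servings of chicken breast: +37.0 g protein for $2.96 (total $5.76, still need 0.0 g).
Greedy by cheapest-per-g is optimal for a single linear constraint, so the minimum cost is $5.76.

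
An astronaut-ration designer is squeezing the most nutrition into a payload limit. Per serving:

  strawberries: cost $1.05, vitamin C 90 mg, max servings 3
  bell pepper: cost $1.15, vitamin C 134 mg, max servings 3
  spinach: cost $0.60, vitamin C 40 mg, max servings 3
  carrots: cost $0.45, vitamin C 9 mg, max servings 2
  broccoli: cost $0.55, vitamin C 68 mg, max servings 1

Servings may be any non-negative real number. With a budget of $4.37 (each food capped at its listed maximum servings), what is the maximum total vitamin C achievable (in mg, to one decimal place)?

501.7 mg

Vitamin C per dollar: broccoli 123.6, bell pepper 116.5, strawberries 85.71, spinach 66.67, carrots 20.
Take 1 serving of broccoli: spends $0.55, +68.0 mg vitamin C (running total 68.0 mg).
Take 3 servings of bell pepper: spends $3.45, +402.0 mg vitamin C (running total 470.0 mg).
Take 0.3524 servings of strawberries: spends $0.37, +31.7 mg vitamin C (running total 501.7 mg).
Greedy by best ratio exhausts the cost allowance optimally: 501.7 mg.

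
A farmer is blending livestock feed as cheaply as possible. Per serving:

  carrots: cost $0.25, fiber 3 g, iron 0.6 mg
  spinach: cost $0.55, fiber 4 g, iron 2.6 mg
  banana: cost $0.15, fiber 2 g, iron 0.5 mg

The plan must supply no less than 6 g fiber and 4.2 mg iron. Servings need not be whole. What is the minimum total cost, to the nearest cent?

$0.89

With two linear requirements the optimum uses one or two foods; enumerate the corners.
carrots only: max(6/3, 4.2/0.6) = 7 servings → $1.75.
spinach only: max(6/4, 4.2/2.6) = 1.615 servings → $0.89.
banana only: max(6/2, 4.2/0.5) = 8.4 servings → $1.26.
carrots + spinach with both targets exact would need a negative amount; discard.
carrots + banana with both targets exact would need a negative amount; discard.
spinach + banana: intersection lies outside the first quadrant.
The minimum over all feasible corners is $0.89.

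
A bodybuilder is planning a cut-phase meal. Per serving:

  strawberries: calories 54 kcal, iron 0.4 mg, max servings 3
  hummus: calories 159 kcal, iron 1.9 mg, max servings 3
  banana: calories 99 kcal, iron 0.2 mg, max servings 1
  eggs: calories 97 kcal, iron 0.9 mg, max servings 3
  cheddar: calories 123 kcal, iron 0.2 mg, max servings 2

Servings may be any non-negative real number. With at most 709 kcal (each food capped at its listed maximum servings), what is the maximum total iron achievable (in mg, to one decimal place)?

7.9 mg

Iron per kcal: hummus 0.01195, eggs 0.009278, strawberries 0.007407, banana 0.00202, cheddar 0.001626.
Take 3 servings of hummus: uses 477 kcal, +5.7 mg iron (running total 5.7 mg).
Take 2.392 servings of eggs: uses 232 kcal, +2.2 mg iron (running total 7.9 mg).
Filling greedily by iron-per-kcal is optimal for one linear limit, giving 7.9 mg.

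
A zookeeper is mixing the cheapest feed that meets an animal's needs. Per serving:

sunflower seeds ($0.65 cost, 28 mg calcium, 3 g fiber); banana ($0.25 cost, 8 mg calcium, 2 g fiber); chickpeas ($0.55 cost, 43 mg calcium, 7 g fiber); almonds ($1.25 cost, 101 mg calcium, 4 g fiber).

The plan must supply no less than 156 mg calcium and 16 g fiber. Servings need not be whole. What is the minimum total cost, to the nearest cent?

sunflower seeds only: max(156/28, 16/3) = 5.571 servings → $3.62.
banana only: max(156/8, 16/2) = 19.5 servings → $4.88.
chickpeas only: max(156/43, 16/7) = 3.628 servings → $2.00.
almonds only: max(156/101, 16/4) = 4 servings → $5.00.
sunflower seeds + banana: intersection lies outside the first quadrant.
sunflower seeds + chickpeas: intersection lies outside the first quadrant.
sunflower seeds + almonds with both tight: 5.194 servings and 0.1047 servings → $3.51.
banana + chickpeas with both targets exact would need a negative amount; discard.
banana + almonds with both tight: 5.835 servings and 1.082 servings → $2.81.
chickpeas + almonds with both tight: 1.854 servings and 0.7551 servings → $1.96.
The minimum over all feasible corners is $1.96.

$1.96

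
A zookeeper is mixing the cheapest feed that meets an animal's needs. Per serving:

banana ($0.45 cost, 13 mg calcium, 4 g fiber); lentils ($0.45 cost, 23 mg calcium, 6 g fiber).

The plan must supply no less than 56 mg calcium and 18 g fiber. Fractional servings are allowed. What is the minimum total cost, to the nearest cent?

Compare the cost at each extreme point of the feasible region.
banana only: max(56/13, 18/4) = 4.5 servings → $2.02.
lentils only: max(56/23, 18/6) = 3 servings → $1.35.
banana + lentils with both targets exact would need a negative amount; discard.
So the least-cost plan costs $1.35.

$1.35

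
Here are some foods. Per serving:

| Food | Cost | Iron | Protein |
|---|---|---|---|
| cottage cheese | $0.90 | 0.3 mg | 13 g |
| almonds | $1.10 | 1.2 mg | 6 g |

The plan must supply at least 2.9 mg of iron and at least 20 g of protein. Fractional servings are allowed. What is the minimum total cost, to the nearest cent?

This is a tiny linear program; its minimum lies at a vertex of the feasible set. List the vertices and price them.
cottage cheese only: max(2.9/0.3, 20/13) = 9.667 servings → $8.70.
almonds only: max(2.9/1.2, 20/6) = 3.333 servings → $3.67.
cottage cheese + almonds with both tight: 0.4783 servings and 2.297 servings → $2.96.
So the least-cost plan costs $2.96.

$2.96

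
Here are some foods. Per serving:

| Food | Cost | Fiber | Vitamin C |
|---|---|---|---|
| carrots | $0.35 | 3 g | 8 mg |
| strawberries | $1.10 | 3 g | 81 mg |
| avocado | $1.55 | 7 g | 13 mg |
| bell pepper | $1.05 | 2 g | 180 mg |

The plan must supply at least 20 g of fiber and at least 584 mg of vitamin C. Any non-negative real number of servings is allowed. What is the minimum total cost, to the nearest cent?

The cheapest plan sits at a corner of the feasible region — with two constraints it uses at most two foods.
carrots only: max(20/3, 584/8) = 73 servings → $25.55.
strawberries only: max(20/3, 584/81) = 7.21 servings → $7.93.
avocado only: max(20/7, 584/13) = 44.92 servings → $69.63.
bell pepper only: max(20/2, 584/180) = 10 servings → $10.50.
carrots + strawberries with both targets exact would need a negative amount; discard.
carrots + avocado: the both-tight solution has a negative serving — not a feasible corner.
carrots + bell pepper with both tight: 4.641 servings and 3.038 servings → $4.81.
strawberries + avocado with both targets exact would need a negative amount; discard.
strawberries + bell pepper with both tight: 6.434 servings and 0.3492 servings → $7.44.
avocado + bell pepper with both tight: 1.971 servings and 3.102 servings → $6.31.
Cheapest feasible corner: $4.81.

$4.81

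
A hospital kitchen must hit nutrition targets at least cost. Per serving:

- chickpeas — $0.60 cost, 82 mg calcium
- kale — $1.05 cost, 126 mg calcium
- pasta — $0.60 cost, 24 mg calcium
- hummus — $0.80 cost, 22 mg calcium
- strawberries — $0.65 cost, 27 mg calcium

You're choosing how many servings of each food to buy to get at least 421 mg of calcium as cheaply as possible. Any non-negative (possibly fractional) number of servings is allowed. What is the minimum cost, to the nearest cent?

$3.08

Cost per mg of calcium: chickpeas $0.0073, kale $0.0083, strawberries $0.0241, pasta $0.0250, hummus $0.0364.
With no serving limits, use only chickpeas: 421 mg / 82 mg = 5.134 servings × $0.60 = $3.08.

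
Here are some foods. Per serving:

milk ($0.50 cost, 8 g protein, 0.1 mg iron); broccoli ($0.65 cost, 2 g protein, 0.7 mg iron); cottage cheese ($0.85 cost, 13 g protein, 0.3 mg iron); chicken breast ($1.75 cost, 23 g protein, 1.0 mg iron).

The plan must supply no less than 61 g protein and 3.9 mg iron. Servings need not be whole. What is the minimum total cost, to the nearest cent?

An LP optimum is at a vertex; with two nutrient constraints at most two foods are used. Check each candidate.
milk only: max(61/8, 3.9/0.1) = 39 servings → $19.50.
broccoli only: max(61/2, 3.9/0.7) = 30.5 servings → $19.82.
cottage cheese only: max(61/13, 3.9/0.3) = 13 servings → $11.05.
chicken breast only: max(61/23, 3.9/1.0) = 3.9 servings → $6.83.
milk + broccoli with both tight: 6.463 servings and 4.648 servings → $6.25.
milk + cottage cheese with both targets exact would need a negative amount; discard.
milk + chicken breast: intersection lies outside the first quadrant.
broccoli + cottage cheese with both tight: 3.812 servings and 4.106 servings → $5.97.
broccoli + chicken breast with both tight: 2.035 servings and 2.475 servings → $5.65.
cottage cheese + chicken breast with both targets exact would need a negative amount; discard.
The minimum over all feasible corners is $5.65.

$5.65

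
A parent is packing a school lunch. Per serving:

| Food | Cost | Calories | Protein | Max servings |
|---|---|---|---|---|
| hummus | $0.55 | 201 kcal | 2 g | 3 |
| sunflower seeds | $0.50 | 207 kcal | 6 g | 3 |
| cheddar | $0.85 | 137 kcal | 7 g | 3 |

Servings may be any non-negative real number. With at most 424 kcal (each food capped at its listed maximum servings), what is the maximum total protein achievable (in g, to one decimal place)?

21.4 g

Protein per kcal: cheddar 0.05109, sunflower seeds 0.02899, hummus 0.00995.
Take 3 servings of cheddar: uses 411 kcal, +21.0 g protein (running total 21.0 g).
Take 0.0628 servings of sunflower seeds: uses 13 kcal, +0.4 g protein (running total 21.4 g).
Greedy by best ratio exhausts the calories allowance optimally: 21.4 g.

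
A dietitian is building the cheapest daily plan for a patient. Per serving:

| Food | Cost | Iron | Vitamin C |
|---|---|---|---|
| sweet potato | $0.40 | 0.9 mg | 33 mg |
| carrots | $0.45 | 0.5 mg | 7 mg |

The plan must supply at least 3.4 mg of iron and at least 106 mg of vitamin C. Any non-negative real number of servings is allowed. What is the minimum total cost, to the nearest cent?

$1.51

Compare the cost at each extreme point of the feasible region.
sweet potato only: max(3.4/0.9, 106/33) = 3.778 servings → $1.51.
carrots only: max(3.4/0.5, 106/7) = 15.14 servings → $6.81.
sweet potato + carrots with both tight: 2.863 servings and 1.647 servings → $1.89.
The minimum over all feasible corners is $1.51.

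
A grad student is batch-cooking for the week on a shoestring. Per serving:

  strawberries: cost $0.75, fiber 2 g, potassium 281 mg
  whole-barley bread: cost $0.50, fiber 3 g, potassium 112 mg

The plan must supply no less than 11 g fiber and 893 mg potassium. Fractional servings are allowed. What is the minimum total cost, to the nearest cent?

$2.81

For a min-cost LP with two ≥-constraints, a basic feasible solution has at most two positive variables.
strawberries only: max(11/2, 893/281) = 5.5 servings → $4.12.
whole-barley bread only: max(11/3, 893/112) = 7.973 servings → $3.99.
strawberries + whole-barley bread with both tight: 2.338 servings and 2.108 servings → $2.81.
Cheapest feasible corner: $2.81.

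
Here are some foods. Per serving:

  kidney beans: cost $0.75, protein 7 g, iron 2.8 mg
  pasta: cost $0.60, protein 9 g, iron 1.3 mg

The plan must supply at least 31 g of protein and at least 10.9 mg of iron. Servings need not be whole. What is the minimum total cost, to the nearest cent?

Minimising a linear cost over {protein ≥ 31, iron ≥ 10.9, servings ≥ 0} — the optimum is at a vertex, using one or two foods.
kidney beans only: max(31/7, 10.9/2.8) = 4.429 servings → $3.32.
pasta only: max(31/9, 10.9/1.3) = 8.385 servings → $5.03.
kidney beans + pasta with both tight: 3.59 servings and 0.6522 servings → $3.08.
The minimum over all feasible corners is $3.08.

$3.08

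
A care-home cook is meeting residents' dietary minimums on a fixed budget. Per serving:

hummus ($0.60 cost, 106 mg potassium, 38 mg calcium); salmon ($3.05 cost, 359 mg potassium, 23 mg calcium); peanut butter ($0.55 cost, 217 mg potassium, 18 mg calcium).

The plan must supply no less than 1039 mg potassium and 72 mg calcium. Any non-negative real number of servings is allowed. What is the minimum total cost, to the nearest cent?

With two linear requirements the optimum uses one or two foods; enumerate the corners.
hummus only: max(1039/106, 72/38) = 9.802 servings → $5.88.
salmon only: max(1039/359, 72/23) = 3.13 servings → $9.55.
peanut butter only: max(1039/217, 72/18) = 4.788 servings → $2.63.
hummus + salmon with both tight: 0.1741 servings and 2.843 servings → $8.77.
hummus + peanut butter with both targets exact would need a negative amount; discard.
salmon + peanut butter with both tight: 2.092 servings and 1.326 servings → $7.11.
So the least-cost plan costs $2.63.

$2.63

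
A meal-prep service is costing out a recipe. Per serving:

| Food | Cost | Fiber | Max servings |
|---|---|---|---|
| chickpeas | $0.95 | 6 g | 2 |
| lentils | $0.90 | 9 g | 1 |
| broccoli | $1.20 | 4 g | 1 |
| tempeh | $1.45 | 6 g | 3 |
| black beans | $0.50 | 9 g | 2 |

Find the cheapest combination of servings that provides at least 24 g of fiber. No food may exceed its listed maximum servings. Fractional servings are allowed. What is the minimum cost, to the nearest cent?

Cost per g of fiber: black beans $0.0556, lentils $0.1000, chickpeas $0.1583, tempeh $0.2417, broccoli $0.3000.
Take 2 servings of black beans: +18.0 g fiber for $1.00 (total $1.00, still need 6.0 g).
Take 0.6667 servings of lentils: +6.0 g fiber for $0.60 (total $1.60, still need 0.0 g).
Filling from the cheapest source first is optimal under one linear minimum: $1.60.

$1.60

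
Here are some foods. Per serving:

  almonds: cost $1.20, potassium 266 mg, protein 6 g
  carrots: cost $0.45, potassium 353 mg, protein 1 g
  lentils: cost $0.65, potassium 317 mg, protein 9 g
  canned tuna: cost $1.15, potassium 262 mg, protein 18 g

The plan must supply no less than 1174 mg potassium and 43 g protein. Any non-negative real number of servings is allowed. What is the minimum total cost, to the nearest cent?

For a min-cost LP with two ≥-constraints, a basic feasible solution has at most two positive variables.
almonds only: max(1174/266, 43/6) = 7.167 servings → $8.60.
carrots only: max(1174/353, 43/1) = 43 servings → $19.35.
lentils only: max(1174/317, 43/9) = 4.778 servings → $3.11.
canned tuna only: max(1174/262, 43/18) = 4.481 servings → $5.15.
almonds + carrots with both targets exact would need a negative amount; discard.
almonds + lentils: the both-tight solution has a negative serving — not a feasible corner.
almonds + canned tuna with both tight: 3.068 servings and 1.366 servings → $5.25.
carrots + lentils: the both-tight solution has a negative serving — not a feasible corner.
carrots + canned tuna with both tight: 1.62 servings and 2.299 servings → $3.37.
lentils + canned tuna with both tight: 2.947 servings and 0.9155 servings → $2.97.
The minimum over all feasible corners is $2.97.

$2.97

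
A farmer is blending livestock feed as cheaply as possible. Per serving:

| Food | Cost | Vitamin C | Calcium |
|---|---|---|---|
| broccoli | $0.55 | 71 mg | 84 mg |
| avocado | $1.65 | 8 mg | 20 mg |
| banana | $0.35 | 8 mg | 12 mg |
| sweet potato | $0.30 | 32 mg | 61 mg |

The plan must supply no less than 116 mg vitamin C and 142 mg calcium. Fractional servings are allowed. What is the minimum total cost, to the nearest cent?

$0.91

The cheapest plan sits at a corner of the feasible region — with two constraints it uses at most two foods.
broccoli only: max(116/71, 142/84) = 1.69 servings → $0.93.
avocado only: max(116/8, 142/20) = 14.5 servings → $23.93.
banana only: max(116/8, 142/12) = 14.5 servings → $5.08.
sweet potato only: max(116/32, 142/61) = 3.625 servings → $1.09.
broccoli + avocado with both tight: 1.583 servings and 0.4519 servings → $1.62.
broccoli + banana with both tight: 1.422 servings and 1.878 servings → $1.44.
broccoli + sweet potato with both tight: 1.541 servings and 0.2057 servings → $0.91.
avocado + banana with both targets exact would need a negative amount; discard.
avocado + sweet potato: intersection lies outside the first quadrant.
banana + sweet potato: the both-tight solution has a negative serving — not a feasible corner.
Cheapest feasible corner: $0.91.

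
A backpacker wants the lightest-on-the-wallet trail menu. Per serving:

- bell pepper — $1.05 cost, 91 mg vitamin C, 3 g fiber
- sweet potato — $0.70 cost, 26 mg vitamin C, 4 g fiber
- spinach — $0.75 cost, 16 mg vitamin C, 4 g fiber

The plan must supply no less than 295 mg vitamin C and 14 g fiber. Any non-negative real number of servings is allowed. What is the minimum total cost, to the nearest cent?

bell pepper only: max(295/91, 14/3) = 4.667 servings → $4.90.
sweet potato only: max(295/26, 14/4) = 11.35 servings → $7.94.
spinach only: max(295/16, 14/4) = 18.44 servings → $13.83.
bell pepper + sweet potato with both tight: 2.853 servings and 1.36 servings → $3.95.
bell pepper + spinach with both tight: 3.025 servings and 1.231 servings → $4.10.
sweet potato + spinach: intersection lies outside the first quadrant.
Cheapest feasible corner: $3.95.

$3.95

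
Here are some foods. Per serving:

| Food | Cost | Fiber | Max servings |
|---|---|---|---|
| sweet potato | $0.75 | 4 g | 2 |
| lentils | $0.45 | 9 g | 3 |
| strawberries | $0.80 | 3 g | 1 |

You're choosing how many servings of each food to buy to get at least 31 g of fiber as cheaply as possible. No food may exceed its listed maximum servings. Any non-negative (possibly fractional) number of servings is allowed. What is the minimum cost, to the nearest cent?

$2.10

Cost per g of fiber: lentils $0.0500, sweet potato $0.1875, strawberries $0.2667.
Take 3 servings of lentils: +27.0 g fiber for $1.35 (total $1.35, still need 4.0 g).
Take 1 serving of sweet potato: +4.0 g fiber for $0.75 (total $2.10, still need 0.0 g).
Filling from the cheapest source first is optimal under one linear minimum: $2.10.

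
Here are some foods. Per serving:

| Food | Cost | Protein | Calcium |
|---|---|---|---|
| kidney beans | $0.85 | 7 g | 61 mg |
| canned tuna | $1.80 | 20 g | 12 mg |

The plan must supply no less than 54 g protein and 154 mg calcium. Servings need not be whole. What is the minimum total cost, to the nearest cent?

$5.33

Compare the cost at each extreme point of the feasible region.
kidney beans only: max(54/7, 154/61) = 7.714 servings → $6.56.
canned tuna only: max(54/20, 154/12) = 12.83 servings → $23.10.
kidney beans + canned tuna with both tight: 2.141 servings and 1.951 servings → $5.33.
Cheapest feasible corner: $5.33.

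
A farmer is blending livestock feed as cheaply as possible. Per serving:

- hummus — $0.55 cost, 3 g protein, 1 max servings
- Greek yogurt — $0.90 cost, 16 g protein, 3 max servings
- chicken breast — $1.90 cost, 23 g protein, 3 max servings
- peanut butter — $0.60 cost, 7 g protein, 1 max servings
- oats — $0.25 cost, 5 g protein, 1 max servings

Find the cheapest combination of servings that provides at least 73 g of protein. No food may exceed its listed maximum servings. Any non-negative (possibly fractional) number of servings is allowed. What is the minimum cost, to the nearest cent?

Cost per g of protein: oats $0.0500, Greek yogurt $0.0563, chicken breast $0.0826, peanut butter $0.0857, hummus $0.1833.
Take 1 serving of oats: +5.0 g protein for $0.25 (total $0.25, still need 68.0 g).
Take 3 servings of Greek yogurt: +48.0 g protein for $2.70 (total $2.95, still need 20.0 g).
Take 0.8696 servings of chicken breast: +20.0 g protein for $1.65 (total $4.60, still need 0.0 g).
Greedy by cheapest-per-g is optimal for a single linear constraint, so the minimum cost is $4.60.

$4.60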